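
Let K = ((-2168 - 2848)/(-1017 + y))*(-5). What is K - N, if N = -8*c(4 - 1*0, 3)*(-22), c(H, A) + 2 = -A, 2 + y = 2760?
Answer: 1557160/1741 ≈ 894.41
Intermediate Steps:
y = 2758 (y = -2 + 2760 = 2758)
c(H, A) = -2 - A
N = -880 (N = -8*(-2 - 1*3)*(-22) = -8*(-2 - 3)*(-22) = -8*(-5)*(-22) = 40*(-22) = -880)
K = 25080/1741 (K = ((-2168 - 2848)/(-1017 + 2758))*(-5) = -5016/1741*(-5) = 25080/1741 ≈ 14.406)
K - N = 25080/1741 - 1*(-880) = 25080/1741 + 880 = 1557160/1741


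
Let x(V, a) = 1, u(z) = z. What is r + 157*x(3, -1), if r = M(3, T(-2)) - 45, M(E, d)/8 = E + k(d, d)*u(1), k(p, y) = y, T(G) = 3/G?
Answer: 124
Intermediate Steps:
M(E, d) = 8*E + 8*d (M(E, d) = 8*(E + d*1) = 8*(E + d) = 8*E + 8*d)
r = -33 (r = (8*3 + 8*(3/(-2))) - 45 = (24 + 8*(3*(-½))) - 45 = (24 + 8*(-3/2)) - 45 = (24 - 12) - 45 = 12 - 45 = -33)
r + 157*x(3, -1) = -33 + 157*1 = -33 + 157 = 124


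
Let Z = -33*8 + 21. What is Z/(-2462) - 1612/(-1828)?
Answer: 1103237/1125134 ≈ 0.98054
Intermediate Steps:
Z = -243 (Z = -264 + 21 = -243)
Z/(-2462) - 1612/(-1828) = -243/(-2462) - 1612/(-1828) = -243*(-1/2462) - 1612*(-1/1828) = 243/2462 + 403/457 = 1103237/1125134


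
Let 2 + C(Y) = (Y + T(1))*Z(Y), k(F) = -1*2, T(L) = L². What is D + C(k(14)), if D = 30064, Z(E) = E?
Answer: 30064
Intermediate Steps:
k(F) = -2
C(Y) = -2 + Y*(1 + Y) (C(Y) = -2 + (Y + 1²)*Y = -2 + (Y + 1)*Y = -2 + (1 + Y)*Y = -2 + Y*(1 + Y))
D + C(k(14)) = 30064 + (-2 - 2 + (-2)²) = 30064 + (-2 - 2 + 4) = 30064 + 0 = 30064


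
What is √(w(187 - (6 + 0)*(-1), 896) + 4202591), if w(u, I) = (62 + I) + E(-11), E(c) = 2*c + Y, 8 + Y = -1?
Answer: √4203518 ≈ 2050.3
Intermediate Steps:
Y = -9 (Y = -8 - 1 = -9)
E(c) = -9 + 2*c (E(c) = 2*c - 9 = -9 + 2*c)
w(u, I) = 31 + I (w(u, I) = (62 + I) + (-9 + 2*(-11)) = (62 + I) + (-9 - 22) = (62 + I) - 31 = 31 + I)
√(w(187 - (6 + 0)*(-1), 896) + 4202591) = √((31 + 896) + 4202591) = √(927 + 4202591) = √4203518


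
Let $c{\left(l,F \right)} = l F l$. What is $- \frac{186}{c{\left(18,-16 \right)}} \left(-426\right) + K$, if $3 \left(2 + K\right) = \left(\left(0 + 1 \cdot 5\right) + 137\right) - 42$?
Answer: $\frac{2311}{144} \approx 16.049$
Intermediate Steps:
$c{\left(l,F \right)} = F l^{2}$ ($c{\left(l,F \right)} = F l l = F l^{2}$)
$K = \frac{94}{3}$ ($K = -2 + \frac{\left(\left(0 + 1 \cdot 5\right) + 137\right) - 42}{3} = -2 + \frac{\left(\left(0 + 5\right) + 137\right) - 42}{3} = -2 + \frac{\left(5 + 137\right) - 42}{3} = -2 + \frac{142 - 42}{3} = -2 + \frac{1}{3} \cdot 100 = -2 + \frac{100}{3} = \frac{94}{3} \approx 31.333$)
$- \frac{186}{c{\left(18,-16 \right)}} \left(-426\right) + K = - \frac{186}{\left(-16\right) 18^{2}} \left(-426\right) + \frac{94}{3} = - \frac{186}{\left(-16\right) 324} \left(-426\right) + \frac{94}{3} = - \frac{186}{-5184} \left(-426\right) + \frac{94}{3} = \left(-186\right) \left(- \frac{1}{5184}\right) \left(-426\right) + \frac{94}{3} = \frac{31}{864} \left(-426\right) + \frac{94}{3} = - \frac{2201}{144} + \frac{94}{3} = \frac{2311}{144}$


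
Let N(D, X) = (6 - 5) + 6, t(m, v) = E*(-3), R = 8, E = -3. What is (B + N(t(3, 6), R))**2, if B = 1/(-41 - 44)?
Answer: 352836/7225 ≈ 48.835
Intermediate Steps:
t(m, v) = 9 (t(m, v) = -3*(-3) = 9)
N(D, X) = 7 (N(D, X) = 1 + 6 = 7)
B = -1/85 (B = 1/(-85) = -1/85 ≈ -0.011765)
(B + N(t(3, 6), R))**2 = (-1/85 + 7)**2 = (594/85)**2 = 352836/7225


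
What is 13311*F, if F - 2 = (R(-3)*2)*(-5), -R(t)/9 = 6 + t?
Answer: 3620592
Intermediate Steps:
R(t) = -54 - 9*t (R(t) = -9*(6 + t) = -54 - 9*t)
F = 272 (F = 2 + ((-54 - 9*(-3))*2)*(-5) = 2 + ((-54 + 27)*2)*(-5) = 2 - 27*2*(-5) = 2 - 54*(-5) = 2 + 270 = 272)
13311*F = 13311*272 = 3620592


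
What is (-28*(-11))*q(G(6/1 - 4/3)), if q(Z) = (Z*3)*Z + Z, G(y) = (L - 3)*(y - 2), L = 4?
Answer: 7392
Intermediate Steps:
G(y) = -2 + y (G(y) = (4 - 3)*(y - 2) = 1*(-2 + y) = -2 + y)
q(Z) = Z + 3*Z² (q(Z) = (3*Z)*Z + Z = 3*Z² + Z = Z + 3*Z²)
(-28*(-11))*q(G(6/1 - 4/3)) = (-28*(-11))*((-2 + (6/1 - 4/3))*(1 + 3*(-2 + (6/1 - 4/3)))) = 308*((-2 + (6*1 - 4*⅓))*(1 + 3*(-2 + (6*1 - 4*⅓)))) = 308*((-2 + (6 - 4/3))*(1 + 3*(-2 + (6 - 4/3)))) = 308*((-2 + 14/3)*(1 + 3*(-2 + 14/3))) = 308*(8*(1 + 3*(8/3))/3) = 308*(8*(1 + 8)/3) = 308*((8/3)*9) = 308*24 = 7392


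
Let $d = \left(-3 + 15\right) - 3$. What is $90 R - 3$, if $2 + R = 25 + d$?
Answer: $2877$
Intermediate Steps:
$d = 9$ ($d = 12 - 3 = 9$)
$R = 32$ ($R = -2 + \left(25 + 9\right) = -2 + 34 = 32$)
$90 R - 3 = 90 \cdot 32 - 3 = 2880 - 3 = 2877$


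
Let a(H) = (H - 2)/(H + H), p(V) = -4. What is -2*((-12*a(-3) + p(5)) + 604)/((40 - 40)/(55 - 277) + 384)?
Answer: -295/96 ≈ -3.0729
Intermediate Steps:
a(H) = (-2 + H)/(2*H) (a(H) = (-2 + H)/((2*H)) = (-2 + H)*(1/(2*H)) = (-2 + H)/(2*H))
-2*((-12*a(-3) + p(5)) + 604)/((40 - 40)/(55 - 277) + 384) = -2*((-6*(-2 - 3)/(-3) - 4) + 604)/((40 - 40)/(55 - 277) + 384) = -2*((-6*(-1)*(-5)/3 - 4) + 604)/(0/(-222) + 384) = -2*((-12*5/6 - 4) + 604)/(0*(-1/222) + 384) = -2*((-10 - 4) + 604)/(0 + 384) = -2*(-14 + 604)/384 = -1180/384 = -2*295/192 = -295/96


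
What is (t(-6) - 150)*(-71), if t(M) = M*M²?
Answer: 25986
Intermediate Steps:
t(M) = M³
(t(-6) - 150)*(-71) = ((-6)³ - 150)*(-71) = (-216 - 150)*(-71) = -366*(-71) = 25986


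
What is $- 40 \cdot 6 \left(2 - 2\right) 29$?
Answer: $0$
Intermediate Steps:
$- 40 \cdot 6 \left(2 - 2\right) 29 = - 40 \cdot 6 \cdot 0 \cdot 29 = \left(-40\right) 0 \cdot 29 = 0 \cdot 29 = 0$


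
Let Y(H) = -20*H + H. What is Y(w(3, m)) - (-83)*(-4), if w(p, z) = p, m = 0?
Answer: -389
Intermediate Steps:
Y(H) = -19*H
Y(w(3, m)) - (-83)*(-4) = -19*3 - (-83)*(-4) = -57 - 1*332 = -57 - 332 = -389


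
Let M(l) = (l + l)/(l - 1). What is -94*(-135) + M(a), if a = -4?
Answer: 63458/5 ≈ 12692.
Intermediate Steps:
M(l) = 2*l/(-1 + l) (M(l) = (2*l)/(-1 + l) = 2*l/(-1 + l))
-94*(-135) + M(a) = -94*(-135) + 2*(-4)/(-1 - 4) = 12690 + 2*(-4)/(-5) = 12690 + 2*(-4)*(-⅕) = 12690 + 8/5 = 63458/5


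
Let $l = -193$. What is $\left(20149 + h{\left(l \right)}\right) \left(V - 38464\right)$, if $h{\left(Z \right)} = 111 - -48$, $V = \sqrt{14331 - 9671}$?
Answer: $-781126912 + 40616 \sqrt{1165} \approx -7.7974 \cdot 10^{8}$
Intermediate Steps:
$V = 2 \sqrt{1165}$ ($V = \sqrt{4660} = 2 \sqrt{1165} \approx 68.264$)
$h{\left(Z \right)} = 159$ ($h{\left(Z \right)} = 111 + 48 = 159$)
$\left(20149 + h{\left(l \right)}\right) \left(V - 38464\right) = \left(20149 + 159\right) \left(2 \sqrt{1165} - 38464\right) = 20308 \left(-38464 + 2 \sqrt{1165}\right) = -781126912 + 40616 \sqrt{1165}$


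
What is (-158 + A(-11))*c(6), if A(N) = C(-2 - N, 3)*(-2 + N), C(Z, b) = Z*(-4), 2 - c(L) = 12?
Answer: -3100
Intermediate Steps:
c(L) = -10 (c(L) = 2 - 1*12 = 2 - 12 = -10)
C(Z, b) = -4*Z
A(N) = (-2 + N)*(8 + 4*N) (A(N) = (-4*(-2 - N))*(-2 + N) = (8 + 4*N)*(-2 + N) = (-2 + N)*(8 + 4*N))
(-158 + A(-11))*c(6) = (-158 + (-16 + 4*(-11)**2))*(-10) = (-158 + (-16 + 4*121))*(-10) = (-158 + (-16 + 484))*(-10) = (-158 + 468)*(-10) = 310*(-10) = -3100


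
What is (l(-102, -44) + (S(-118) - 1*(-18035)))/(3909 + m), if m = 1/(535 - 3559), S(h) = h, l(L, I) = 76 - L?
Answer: 10943856/2364163 ≈ 4.6291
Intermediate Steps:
m = -1/3024 (m = 1/(-3024) = -1/3024 ≈ -0.00033069)
(l(-102, -44) + (S(-118) - 1*(-18035)))/(3909 + m) = ((76 - 1*(-102)) + (-118 - 1*(-18035)))/(3909 - 1/3024) = ((76 + 102) + (-118 + 18035))/(11820815/3024) = (178 + 17917)*(3024/11820815) = 18095*(3024/11820815) = 10943856/2364163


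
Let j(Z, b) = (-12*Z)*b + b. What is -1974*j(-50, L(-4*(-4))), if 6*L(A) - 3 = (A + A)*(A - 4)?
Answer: -76521123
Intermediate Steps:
L(A) = ½ + A*(-4 + A)/3 (L(A) = ½ + ((A + A)*(A - 4))/6 = ½ + ((2*A)*(-4 + A))/6 = ½ + (2*A*(-4 + A))/6 = ½ + A*(-4 + A)/3)
j(Z, b) = b - 12*Z*b (j(Z, b) = -12*Z*b + b = b - 12*Z*b)
-1974*j(-50, L(-4*(-4))) = -1974*(½ - (-16)*(-4)/3 + (-4*(-4))²/3)*(1 - 12*(-50)) = -1974*(½ - 4/3*16 + (⅓)*16²)*(1 + 600) = -1974*(½ - 64/3 + (⅓)*256)*601 = -1974*(½ - 64/3 + 256/3)*601 = -127323*601 = -1974*77529/2 = -76521123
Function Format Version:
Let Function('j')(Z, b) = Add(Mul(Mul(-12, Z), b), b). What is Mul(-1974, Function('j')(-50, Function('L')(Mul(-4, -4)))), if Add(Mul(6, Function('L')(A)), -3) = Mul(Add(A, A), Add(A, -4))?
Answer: -76521123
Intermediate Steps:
Function('L')(A) = Add(Rational(1, 2), Mul(Rational(1, 3), A, Add(-4, A))) (Function('L')(A) = Add(Rational(1, 2), Mul(Rational(1, 6), Mul(Add(A, A), Add(A, -4)))) = Add(Rational(1, 2), Mul(Rational(1, 6), Mul(Mul(2, A), Add(-4, A)))) = Add(Rational(1, 2), Mul(Rational(1, 6), Mul(2, A, Add(-4, A)))) = Add(Rational(1, 2), Mul(Rational(1, 3), A, Add(-4, A))))
Function('j')(Z, b) = Add(b, Mul(-12, Z, b)) (Function('j')(Z, b) = Add(Mul(-12, Z, b), b) = Add(b, Mul(-12, Z, b)))
Mul(-1974, Function('j')(-50, Function('L')(Mul(-4, -4)))) = Mul(-1974, Mul(Add(Rational(1, 2), Mul(Rational(-4, 3), Mul(-4, -4)), Mul(Rational(1, 3), Pow(Mul(-4, -4), 2))), Add(1, Mul(-12, -50)))) = Mul(-1974, Mul(Add(Rational(1, 2), Mul(Rational(-4, 3), 16), Mul(Rational(1, 3), Pow(16, 2))), Add(1, 600))) = Mul(-1974, Mul(Add(Rational(1, 2), Rational(-64, 3), Mul(Rational(1, 3), 256)), 601)) = Mul(-1974, Mul(Add(Rational(1, 2), Rational(-64, 3), Rational(256, 3)), 601)) = Mul(-1974, Mul(Rational(129, 2), 601)) = Mul(-1974, Rational(77529, 2)) = -76521123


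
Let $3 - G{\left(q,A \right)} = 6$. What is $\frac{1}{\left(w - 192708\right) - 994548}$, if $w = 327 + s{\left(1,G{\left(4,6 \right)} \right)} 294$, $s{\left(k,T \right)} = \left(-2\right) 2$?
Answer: $- \frac{1}{1188105} \approx -8.4168 \cdot 10^{-7}$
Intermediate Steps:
$G{\left(q,A \right)} = -3$ ($G{\left(q,A \right)} = 3 - 6 = -3$)
$s{\left(k,T \right)} = -4$
$w = -849$ ($w = 327 - 1176 = -849$)
$\frac{1}{\left(w - 192708\right) - 994548} = \frac{1}{\left(-849 - 192708\right) - 994548} = \frac{1}{-193557 - 994548} = \frac{1}{-1188105} = - \frac{1}{1188105}$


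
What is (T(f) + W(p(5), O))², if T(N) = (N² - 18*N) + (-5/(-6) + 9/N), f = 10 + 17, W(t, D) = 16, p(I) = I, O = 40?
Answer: 2436721/36 ≈ 67687.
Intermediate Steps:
f = 27
T(N) = ⅚ + N² - 18*N + 9/N (T(N) = (N² - 18*N) + (-5*(-⅙) + 9/N) = (N² - 18*N) + (⅚ + 9/N) = ⅚ + N² - 18*N + 9/N)
(T(f) + W(p(5), O))² = ((⅚ + 27² - 18*27 + 9/27) + 16)² = ((⅚ + 729 - 486 + 9*(1/27)) + 16)² = ((⅚ + 729 - 486 + ⅓) + 16)² = (1465/6 + 16)² = (1561/6)² = 2436721/36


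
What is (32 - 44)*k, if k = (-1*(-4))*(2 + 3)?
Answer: -240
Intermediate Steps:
k = 20 (k = 4*5 = 20)
(32 - 44)*k = (32 - 44)*20 = -12*20 = -240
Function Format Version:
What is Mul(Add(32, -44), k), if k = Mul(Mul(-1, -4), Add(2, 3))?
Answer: -240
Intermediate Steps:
k = 20 (k = Mul(4, 5) = 20)
Mul(Add(32, -44), k) = Mul(Add(32, -44), 20) = Mul(-12, 20) = -240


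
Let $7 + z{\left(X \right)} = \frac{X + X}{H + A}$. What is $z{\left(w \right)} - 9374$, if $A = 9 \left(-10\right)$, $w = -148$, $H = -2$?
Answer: $- \frac{215689}{23} \approx -9377.8$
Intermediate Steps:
$A = -90$
$z{\left(X \right)} = -7 - \frac{X}{46}$ ($z{\left(X \right)} = -7 + \frac{X + X}{-2 - 90} = -7 + \frac{2 X}{-92} = -7 + 2 X \left(- \frac{1}{92}\right) = -7 - \frac{X}{46}$)
$z{\left(w \right)} - 9374 = \left(-7 - - \frac{74}{23}\right) - 9374 = \left(-7 + \frac{74}{23}\right) - 9374 = - \frac{87}{23} - 9374 = - \frac{215689}{23}$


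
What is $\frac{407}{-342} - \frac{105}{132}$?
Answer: $- \frac{14939}{7524} \approx -1.9855$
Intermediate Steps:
$\frac{407}{-342} - \frac{105}{132} = 407 \left(- \frac{1}{342}\right) - \frac{35}{44} = - \frac{407}{342} - \frac{35}{44} = - \frac{14939}{7524}$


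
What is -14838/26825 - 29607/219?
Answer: -265819099/1958225 ≈ -135.74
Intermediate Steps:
-14838/26825 - 29607/219 = -14838*1/26825 - 29607*1/219 = -14838/26825 - 9869/73 = -265819099/1958225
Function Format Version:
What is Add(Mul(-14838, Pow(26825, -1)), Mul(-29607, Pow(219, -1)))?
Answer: Rational(-265819099, 1958225) ≈ -135.74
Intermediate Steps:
Add(Mul(-14838, Pow(26825, -1)), Mul(-29607, Pow(219, -1))) = Add(Mul(-14838, Rational(1, 26825)), Mul(-29607, Rational(1, 219))) = Add(Rational(-14838, 26825), Rational(-9869, 73)) = Rational(-265819099, 1958225)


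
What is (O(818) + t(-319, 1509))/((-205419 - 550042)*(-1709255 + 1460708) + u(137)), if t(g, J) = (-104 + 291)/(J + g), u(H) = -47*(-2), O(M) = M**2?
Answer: 46838691/13143729568270 ≈ 3.5636e-6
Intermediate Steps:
u(H) = 94
t(g, J) = 187/(J + g)
(O(818) + t(-319, 1509))/((-205419 - 550042)*(-1709255 + 1460708) + u(137)) = (818**2 + 187/(1509 - 319))/((-205419 - 550042)*(-1709255 + 1460708) + 94) = (669124 + 187/1190)/(-755461*(-248547) + 94) = (669124 + 187*(1/1190))/(187767565167 + 94) = (669124 + 11/70)/187767565261 = (46838691/70)*(1/187767565261) = 46838691/13143729568270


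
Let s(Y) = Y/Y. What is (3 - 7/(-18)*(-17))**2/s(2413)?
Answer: 4225/324 ≈ 13.040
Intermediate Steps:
s(Y) = 1
(3 - 7/(-18)*(-17))**2/s(2413) = (3 - 7/(-18)*(-17))**2/1 = (3 - 7*(-1/18)*(-17))**2*1 = (3 + (7/18)*(-17))**2*1 = (3 - 119/18)**2*1 = (-65/18)**2*1 = (4225/324)*1 = 4225/324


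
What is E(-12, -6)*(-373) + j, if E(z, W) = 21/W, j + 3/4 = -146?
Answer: 4635/4 ≈ 1158.8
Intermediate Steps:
j = -587/4 (j = -3/4 - 146 = -587/4 ≈ -146.75)
E(-12, -6)*(-373) + j = (21/(-6))*(-373) - 587/4 = (21*(-1/6))*(-373) - 587/4 = -7/2*(-373) - 587/4 = 2611/2 - 587/4 = 4635/4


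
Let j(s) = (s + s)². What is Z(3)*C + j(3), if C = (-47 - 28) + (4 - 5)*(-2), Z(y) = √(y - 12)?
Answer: 36 - 219*I ≈ 36.0 - 219.0*I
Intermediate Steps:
Z(y) = √(-12 + y)
j(s) = 4*s² (j(s) = (2*s)² = 4*s²)
C = -73 (C = -75 - 1*(-2) = -75 + 2 = -73)
Z(3)*C + j(3) = √(-12 + 3)*(-73) + 4*3² = √(-9)*(-73) + 4*9 = (3*I)*(-73) + 36 = -219*I + 36 = 36 - 219*I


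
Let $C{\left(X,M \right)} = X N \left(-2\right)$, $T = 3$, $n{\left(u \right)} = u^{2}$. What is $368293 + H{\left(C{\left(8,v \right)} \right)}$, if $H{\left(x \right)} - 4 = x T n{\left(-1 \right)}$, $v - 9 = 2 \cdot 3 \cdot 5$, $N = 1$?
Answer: $368249$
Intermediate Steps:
$v = 39$ ($v = 9 + 2 \cdot 3 \cdot 5 = 9 + 6 \cdot 5 = 9 + 30 = 39$)
$C{\left(X,M \right)} = - 2 X$ ($C{\left(X,M \right)} = X 1 \left(-2\right) = X \left(-2\right) = - 2 X$)
$H{\left(x \right)} = 4 + 3 x$ ($H{\left(x \right)} = 4 + x 3 \left(-1\right)^{2} = 4 + 3 x 1 = 4 + 3 x$)
$368293 + H{\left(C{\left(8,v \right)} \right)} = 368293 + \left(4 + 3 \left(\left(-2\right) 8\right)\right) = 368293 + \left(4 + 3 \left(-16\right)\right) = 368293 + \left(4 - 48\right) = 368293 - 44 = 368249$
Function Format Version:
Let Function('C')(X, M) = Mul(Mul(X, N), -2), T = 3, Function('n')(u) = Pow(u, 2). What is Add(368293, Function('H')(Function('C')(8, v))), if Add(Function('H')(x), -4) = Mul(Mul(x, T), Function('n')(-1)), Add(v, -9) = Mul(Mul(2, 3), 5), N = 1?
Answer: 368249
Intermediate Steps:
v = 39 (v = Add(9, Mul(Mul(2, 3), 5)) = Add(9, Mul(6, 5)) = Add(9, 30) = 39)
Function('C')(X, M) = Mul(-2, X) (Function('C')(X, M) = Mul(Mul(X, 1), -2) = Mul(X, -2) = Mul(-2, X))
Function('H')(x) = Add(4, Mul(3, x)) (Function('H')(x) = Add(4, Mul(Mul(x, 3), Pow(-1, 2))) = Add(4, Mul(Mul(3, x), 1)) = Add(4, Mul(3, x)))
Add(368293, Function('H')(Function('C')(8, v))) = Add(368293, Add(4, Mul(3, Mul(-2, 8)))) = Add(368293, Add(4, Mul(3, -16))) = Add(368293, Add(4, -48)) = Add(368293, -44) = 368249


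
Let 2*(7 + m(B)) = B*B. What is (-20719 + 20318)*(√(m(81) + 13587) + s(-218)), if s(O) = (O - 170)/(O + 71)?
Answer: -155588/147 - 401*√67442/2 ≈ -53127.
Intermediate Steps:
m(B) = -7 + B²/2 (m(B) = -7 + (B*B)/2 = -7 + B²/2)
s(O) = (-170 + O)/(71 + O)
(-20719 + 20318)*(√(m(81) + 13587) + s(-218)) = (-20719 + 20318)*(√((-7 + (½)*81²) + 13587) + (-170 - 218)/(71 - 218)) = -401*(√((-7 + (½)*6561) + 13587) - 388/(-147)) = -401*(√((-7 + 6561/2) + 13587) - 1/147*(-388)) = -401*(√(6547/2 + 13587) + 388/147) = -401*(√(33721/2) + 388/147) = -401*(√67442/2 + 388/147) = -401*(388/147 + √67442/2) = -155588/147 - 401*√67442/2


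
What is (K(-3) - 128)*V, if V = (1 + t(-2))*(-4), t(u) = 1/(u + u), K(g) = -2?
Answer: 390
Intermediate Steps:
t(u) = 1/(2*u)
V = -3 (V = (1 + (½)/(-2))*(-4) = (1 + (½)*(-½))*(-4) = (1 - ¼)*(-4) = (¾)*(-4) = -3)
(K(-3) - 128)*V = (-2 - 128)*(-3) = -130*(-3) = 390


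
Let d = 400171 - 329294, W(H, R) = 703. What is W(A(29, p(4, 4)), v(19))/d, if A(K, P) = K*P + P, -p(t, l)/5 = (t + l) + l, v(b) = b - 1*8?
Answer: 703/70877 ≈ 0.0099186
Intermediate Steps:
v(b) = -8 + b (v(b) = b - 8 = -8 + b)
p(t, l) = -10*l - 5*t (p(t, l) = -5*((t + l) + l) = -5*((l + t) + l) = -5*(t + 2*l) = -10*l - 5*t)
A(K, P) = P + K*P
d = 70877
W(A(29, p(4, 4)), v(19))/d = 703/70877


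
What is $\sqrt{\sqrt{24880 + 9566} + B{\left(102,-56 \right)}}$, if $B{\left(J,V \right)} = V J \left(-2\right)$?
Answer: $\sqrt{11424 + \sqrt{34446}} \approx 107.75$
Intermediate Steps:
$B{\left(J,V \right)} = - 2 J V$ ($B{\left(J,V \right)} = J V \left(-2\right) = - 2 J V$)
$\sqrt{\sqrt{24880 + 9566} + B{\left(102,-56 \right)}} = \sqrt{\sqrt{24880 + 9566} - 204 \left(-56\right)} = \sqrt{\sqrt{34446} + 11424} = \sqrt{11424 + \sqrt{34446}}$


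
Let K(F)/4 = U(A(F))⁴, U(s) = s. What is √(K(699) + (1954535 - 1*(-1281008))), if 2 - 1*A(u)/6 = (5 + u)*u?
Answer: √303988582373465792152904407 ≈ 1.7435e+13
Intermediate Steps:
A(u) = 12 - 6*u*(5 + u) (A(u) = 12 - 6*(5 + u)*u = 12 - 6*u*(5 + u))
K(F) = 4*(12 - 30*F - 6*F²)⁴
√(K(699) + (1954535 - 1*(-1281008))) = √(5184*(-2 + 699² + 5*699)⁴ + (1954535 - 1*(-1281008))) = √(5184*(-2 + 488601 + 3495)⁴ + (1954535 + 1281008)) = √(5184*492094⁴ + 3235543) = √(5184*58639772834387691386896 + 3235543) = √(303988582373465792149668864 + 3235543) = √303988582373465792152904407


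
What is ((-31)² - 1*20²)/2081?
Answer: 561/2081 ≈ 0.26958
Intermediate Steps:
((-31)² - 1*20²)/2081 = (961 - 1*400)*(1/2081) = (961 - 400)*(1/2081) = 561*(1/2081) = 561/2081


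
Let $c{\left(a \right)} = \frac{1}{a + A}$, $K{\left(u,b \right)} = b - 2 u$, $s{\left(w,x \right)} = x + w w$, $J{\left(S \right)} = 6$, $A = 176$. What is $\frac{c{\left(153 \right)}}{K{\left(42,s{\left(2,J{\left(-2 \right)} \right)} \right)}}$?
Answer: $- \frac{1}{24346} \approx -4.1075 \cdot 10^{-5}$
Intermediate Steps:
$s{\left(w,x \right)} = x + w^{2}$
$c{\left(a \right)} = \frac{1}{176 + a}$ ($c{\left(a \right)} = \frac{1}{a + 176} = \frac{1}{176 + a}$)
$\frac{c{\left(153 \right)}}{K{\left(42,s{\left(2,J{\left(-2 \right)} \right)} \right)}} = \frac{1}{\left(176 + 153\right) \left(\left(6 + 2^{2}\right) - 84\right)} = \frac{1}{329 \left(\left(6 + 4\right) - 84\right)} = \frac{1}{329 \left(10 - 84\right)} = \frac{1}{329 \left(-74\right)} = \frac{1}{329} \left(- \frac{1}{74}\right) = - \frac{1}{24346}$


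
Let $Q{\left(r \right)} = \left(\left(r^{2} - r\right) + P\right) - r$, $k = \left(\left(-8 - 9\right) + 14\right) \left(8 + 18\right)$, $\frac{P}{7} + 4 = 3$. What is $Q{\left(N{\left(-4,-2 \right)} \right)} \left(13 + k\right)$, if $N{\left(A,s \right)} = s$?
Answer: $-65$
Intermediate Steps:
$P = -7$ ($P = -28 + 7 \cdot 3 = -28 + 21 = -7$)
$k = -78$ ($k = \left(\left(-8 - 9\right) + 14\right) 26 = \left(-17 + 14\right) 26 = \left(-3\right) 26 = -78$)
$Q{\left(r \right)} = -7 + r^{2} - 2 r$ ($Q{\left(r \right)} = \left(\left(r^{2} - r\right) - 7\right) - r = \left(-7 + r^{2} - r\right) - r = -7 + r^{2} - 2 r$)
$Q{\left(N{\left(-4,-2 \right)} \right)} \left(13 + k\right) = \left(-7 + \left(-2\right)^{2} - -4\right) \left(13 - 78\right) = \left(-7 + 4 + 4\right) \left(-65\right) = 1 \left(-65\right) = -65$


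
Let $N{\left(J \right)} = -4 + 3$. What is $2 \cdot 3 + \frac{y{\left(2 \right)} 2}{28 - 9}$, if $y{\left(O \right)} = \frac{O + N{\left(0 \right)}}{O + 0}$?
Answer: $\frac{115}{19} \approx 6.0526$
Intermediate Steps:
$N{\left(J \right)} = -1$
$y{\left(O \right)} = \frac{-1 + O}{O}$ ($y{\left(O \right)} = \frac{O - 1}{O + 0} = \frac{-1 + O}{O}$)
$2 \cdot 3 + \frac{y{\left(2 \right)} 2}{28 - 9} = 2 \cdot 3 + \frac{\frac{-1 + 2}{2} \cdot 2}{28 - 9} = 6 + \frac{\frac{1}{2} \cdot 1 \cdot 2}{19} = 6 + \frac{\frac{1}{2} \cdot 2}{19} = 6 + \frac{1}{19} \cdot 1 = 6 + \frac{1}{19} = \frac{115}{19}$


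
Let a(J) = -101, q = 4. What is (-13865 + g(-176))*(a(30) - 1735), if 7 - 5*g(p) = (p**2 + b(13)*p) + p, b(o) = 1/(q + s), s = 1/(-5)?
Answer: 3490900632/95 ≈ 3.6746e+7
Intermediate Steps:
s = -1/5 ≈ -0.20000
b(o) = 5/19 (b(o) = 1/(4 - 1/5) = 1/(19/5) = 5/19)
g(p) = 7/5 - 24*p/95 - p**2/5 (g(p) = 7/5 - ((p**2 + 5*p/19) + p)/5 = 7/5 - (p**2 + 24*p/19)/5 = 7/5 + (-24*p/95 - p**2/5) = 7/5 - 24*p/95 - p**2/5)
(-13865 + g(-176))*(a(30) - 1735) = (-13865 + (7/5 - 24/95*(-176) - 1/5*(-176)**2))*(-101 - 1735) = (-13865 + (7/5 + 4224/95 - 1/5*30976))*(-1836) = (-13865 + (7/5 + 4224/95 - 30976/5))*(-1836) = (-13865 - 584187/95)*(-1836) = -1901362/95*(-1836) = 3490900632/95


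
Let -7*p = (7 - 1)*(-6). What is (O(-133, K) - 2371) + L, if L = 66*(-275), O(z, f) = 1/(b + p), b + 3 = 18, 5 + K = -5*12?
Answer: -2893454/141 ≈ -20521.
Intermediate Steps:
K = -65 (K = -5 - 5*12 = -5 - 60 = -65)
b = 15 (b = -3 + 18 = 15)
p = 36/7 (p = -(7 - 1)*(-6)/7 = -6*(-6)/7 = -⅐*(-36) = 36/7 ≈ 5.1429)
O(z, f) = 7/141 (O(z, f) = 1/(15 + 36/7) = 1/(141/7) = 7/141)
L = -18150
(O(-133, K) - 2371) + L = (7/141 - 2371) - 18150 = -334304/141 - 18150 = -2893454/141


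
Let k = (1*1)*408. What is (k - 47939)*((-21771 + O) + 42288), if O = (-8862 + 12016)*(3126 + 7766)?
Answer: -1633825127935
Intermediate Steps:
k = 408 (k = 1*408 = 408)
O = 34353368 (O = 3154*10892 = 34353368)
(k - 47939)*((-21771 + O) + 42288) = (408 - 47939)*((-21771 + 34353368) + 42288) = -47531*(34331597 + 42288) = -47531*34373885 = -1633825127935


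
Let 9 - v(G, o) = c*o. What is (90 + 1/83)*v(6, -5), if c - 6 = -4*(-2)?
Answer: 590209/83 ≈ 7111.0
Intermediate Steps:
c = 14 (c = 6 - 4*(-2) = 6 + 8 = 14)
v(G, o) = 9 - 14*o
(90 + 1/83)*v(6, -5) = (90 + 1/83)*(9 - 14*(-5)) = (90 + 1/83)*(9 + 70) = (7471/83)*79 = 590209/83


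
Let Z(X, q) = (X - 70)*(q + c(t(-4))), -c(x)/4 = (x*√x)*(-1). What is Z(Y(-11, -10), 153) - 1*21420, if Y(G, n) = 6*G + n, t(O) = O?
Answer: -43758 + 4672*I ≈ -43758.0 + 4672.0*I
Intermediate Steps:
c(x) = 4*x^(3/2) (c(x) = -4*x*√x*(-1) = -4*x^(3/2)*(-1) = -(-4)*x^(3/2) = 4*x^(3/2))
Y(G, n) = n + 6*G
Z(X, q) = (-70 + X)*(q - 32*I) (Z(X, q) = (X - 70)*(q + 4*(-4)^(3/2)) = (-70 + X)*(q + 4*(-8*I)) = (-70 + X)*(q - 32*I))
Z(Y(-11, -10), 153) - 1*21420 = (-70*153 + 2240*I + (-10 + 6*(-11))*153 - 32*I*(-10 + 6*(-11))) - 1*21420 = (-10710 + 2240*I + (-10 - 66)*153 - 32*I*(-10 - 66)) - 21420 = (-10710 + 2240*I - 76*153 - 32*I*(-76)) - 21420 = (-10710 + 2240*I - 11628 + 2432*I) - 21420 = (-22338 + 4672*I) - 21420 = -43758 + 4672*I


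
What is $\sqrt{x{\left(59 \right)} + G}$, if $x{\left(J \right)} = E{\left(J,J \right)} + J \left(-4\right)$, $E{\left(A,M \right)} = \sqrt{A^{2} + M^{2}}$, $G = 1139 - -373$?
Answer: $\sqrt{1276 + 59 \sqrt{2}} \approx 36.871$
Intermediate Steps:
$G = 1512$ ($G = 1139 + 373 = 1512$)
$x{\left(J \right)} = - 4 J + \sqrt{2} \sqrt{J^{2}}$ ($x{\left(J \right)} = \sqrt{J^{2} + J^{2}} + J \left(-4\right) = \sqrt{2 J^{2}} - 4 J = \sqrt{2} \sqrt{J^{2}} - 4 J = - 4 J + \sqrt{2} \sqrt{J^{2}}$)
$\sqrt{x{\left(59 \right)} + G} = \sqrt{\left(\left(-4\right) 59 + \sqrt{2} \sqrt{59^{2}}\right) + 1512} = \sqrt{\left(-236 + \sqrt{2} \sqrt{3481}\right) + 1512} = \sqrt{\left(-236 + \sqrt{2} \cdot 59\right) + 1512} = \sqrt{\left(-236 + 59 \sqrt{2}\right) + 1512} = \sqrt{1276 + 59 \sqrt{2}}$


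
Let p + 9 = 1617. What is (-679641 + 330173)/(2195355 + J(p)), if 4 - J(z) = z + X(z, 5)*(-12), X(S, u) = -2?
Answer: -349468/2193727 ≈ -0.15930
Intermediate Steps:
p = 1608 (p = -9 + 1617 = 1608)
J(z) = -20 - z (J(z) = 4 - (z - 2*(-12)) = 4 - (z + 24) = 4 - (24 + z) = 4 + (-24 - z) = -20 - z)
(-679641 + 330173)/(2195355 + J(p)) = (-679641 + 330173)/(2195355 + (-20 - 1*1608)) = -349468/(2195355 + (-20 - 1608)) = -349468/(2195355 - 1628) = -349468/2193727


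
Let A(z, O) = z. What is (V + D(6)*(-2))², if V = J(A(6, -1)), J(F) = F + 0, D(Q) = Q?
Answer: 36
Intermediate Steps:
J(F) = F
V = 6
(V + D(6)*(-2))² = (6 + 6*(-2))² = (6 - 12)² = (-6)² = 36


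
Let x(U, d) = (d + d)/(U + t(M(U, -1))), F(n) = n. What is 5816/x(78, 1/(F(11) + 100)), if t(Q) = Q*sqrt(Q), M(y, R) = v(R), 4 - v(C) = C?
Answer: 25177464 + 1613940*sqrt(5) ≈ 2.8786e+7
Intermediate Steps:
v(C) = 4 - C
M(y, R) = 4 - R
t(Q) = Q**(3/2)
x(U, d) = 2*d/(U + 5*sqrt(5)) (x(U, d) = (d + d)/(U + (4 - 1*(-1))**(3/2)) = (2*d)/(U + (4 + 1)**(3/2)) = (2*d)/(U + 5**(3/2)) = (2*d)/(U + 5*sqrt(5)) = 2*d/(U + 5*sqrt(5)))
5816/x(78, 1/(F(11) + 100)) = 5816/((2/((11 + 100)*(78 + 5*sqrt(5))))) = 5816/((2/(111*(78 + 5*sqrt(5))))) = 5816*(4329 + 555*sqrt(5)/2) = 25177464 + 1613940*sqrt(5)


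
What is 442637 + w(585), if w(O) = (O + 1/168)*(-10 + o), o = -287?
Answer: 15057853/56 ≈ 2.6889e+5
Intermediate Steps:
w(O) = -99/56 - 297*O (w(O) = (O + 1/168)*(-10 - 287) = (O + 1/168)*(-297) = (1/168 + O)*(-297) = -99/56 - 297*O)
442637 + w(585) = 442637 + (-99/56 - 297*585) = 442637 + (-99/56 - 173745) = 442637 - 9729819/56 = 15057853/56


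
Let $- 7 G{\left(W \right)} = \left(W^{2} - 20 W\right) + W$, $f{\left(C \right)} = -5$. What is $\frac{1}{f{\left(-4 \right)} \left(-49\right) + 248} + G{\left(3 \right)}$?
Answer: $\frac{23671}{3451} \approx 6.8592$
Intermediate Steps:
$G{\left(W \right)} = - \frac{W^{2}}{7} + \frac{19 W}{7}$ ($G{\left(W \right)} = - \frac{\left(W^{2} - 20 W\right) + W}{7} = - \frac{W^{2} - 19 W}{7} = - \frac{W^{2}}{7} + \frac{19 W}{7}$)
$\frac{1}{f{\left(-4 \right)} \left(-49\right) + 248} + G{\left(3 \right)} = \frac{1}{\left(-5\right) \left(-49\right) + 248} + \frac{1}{7} \cdot 3 \left(19 - 3\right) = \frac{1}{245 + 248} + \frac{1}{7} \cdot 3 \left(19 - 3\right) = \frac{1}{493} + \frac{1}{7} \cdot 3 \cdot 16 = \frac{1}{493} + \frac{48}{7} = \frac{23671}{3451}$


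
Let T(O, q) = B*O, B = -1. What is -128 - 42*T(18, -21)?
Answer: 628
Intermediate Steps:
T(O, q) = -O
-128 - 42*T(18, -21) = -128 - (-42)*18 = -128 - 42*(-18) = -128 + 756 = 628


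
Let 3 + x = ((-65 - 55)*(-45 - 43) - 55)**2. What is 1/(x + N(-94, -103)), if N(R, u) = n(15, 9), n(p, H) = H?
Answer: 1/110355031 ≈ 9.0617e-9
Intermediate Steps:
N(R, u) = 9
x = 110355022 (x = -3 + ((-65 - 55)*(-45 - 43) - 55)**2 = -3 + (-120*(-88) - 55)**2 = -3 + (10560 - 55)**2 = -3 + 10505**2 = -3 + 110355025 = 110355022)
1/(x + N(-94, -103)) = 1/(110355022 + 9) = 1/110355031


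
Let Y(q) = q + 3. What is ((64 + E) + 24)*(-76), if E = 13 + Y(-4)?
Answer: -7600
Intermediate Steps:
Y(q) = 3 + q
E = 12 (E = 13 + (3 - 4) = 13 - 1 = 12)
((64 + E) + 24)*(-76) = ((64 + 12) + 24)*(-76) = (76 + 24)*(-76) = 100*(-76) = -7600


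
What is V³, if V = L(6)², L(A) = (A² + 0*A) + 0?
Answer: 2176782336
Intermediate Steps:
L(A) = A² (L(A) = (A² + 0) + 0 = A² + 0 = A²)
V = 1296 (V = (6²)² = 36² = 1296)
V³ = 1296³ = 2176782336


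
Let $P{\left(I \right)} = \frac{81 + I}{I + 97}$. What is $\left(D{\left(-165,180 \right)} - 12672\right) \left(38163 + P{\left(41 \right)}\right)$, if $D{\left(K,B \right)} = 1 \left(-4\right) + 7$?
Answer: $- \frac{11120459684}{23} \approx -4.835 \cdot 10^{8}$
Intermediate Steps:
$D{\left(K,B \right)} = 3$ ($D{\left(K,B \right)} = -4 + 7 = 3$)
$P{\left(I \right)} = \frac{81 + I}{97 + I}$
$\left(D{\left(-165,180 \right)} - 12672\right) \left(38163 + P{\left(41 \right)}\right) = \left(3 - 12672\right) \left(38163 + \frac{81 + 41}{97 + 41}\right) = \left(3 - 12672\right) \left(38163 + \frac{1}{138} \cdot 122\right) = - 12669 \left(38163 + \frac{61}{69}\right) = \left(-12669\right) \frac{2633308}{69} = - \frac{11120459684}{23}$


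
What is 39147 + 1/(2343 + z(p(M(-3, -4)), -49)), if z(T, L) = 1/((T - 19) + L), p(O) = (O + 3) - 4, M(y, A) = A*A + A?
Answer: 5228081907/133550 ≈ 39147.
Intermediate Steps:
M(y, A) = A + A**2 (M(y, A) = A**2 + A = A + A**2)
p(O) = -1 + O (p(O) = (3 + O) - 4 = -1 + O)
z(T, L) = 1/(-19 + L + T) (z(T, L) = 1/((-19 + T) + L) = 1/(-19 + L + T))
39147 + 1/(2343 + z(p(M(-3, -4)), -49)) = 39147 + 1/(2343 + 1/(-19 - 49 + (-1 - 4*(1 - 4)))) = 39147 + 1/(2343 + 1/(-19 - 49 + (-1 - 4*(-3)))) = 39147 + 1/(2343 + 1/(-19 - 49 + (-1 + 12))) = 39147 + 1/(2343 + 1/(-19 - 49 + 11)) = 39147 + 1/(2343 + 1/(-57)) = 39147 + 1/(2343 - 1/57) = 39147 + 1/(133550/57) = 39147 + 57/133550 = 5228081907/133550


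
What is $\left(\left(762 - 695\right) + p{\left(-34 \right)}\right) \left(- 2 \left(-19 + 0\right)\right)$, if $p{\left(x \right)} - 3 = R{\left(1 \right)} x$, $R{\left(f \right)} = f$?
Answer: $1368$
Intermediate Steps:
$p{\left(x \right)} = 3 + x$ ($p{\left(x \right)} = 3 + 1 x = 3 + x$)
$\left(\left(762 - 695\right) + p{\left(-34 \right)}\right) \left(- 2 \left(-19 + 0\right)\right) = \left(\left(762 - 695\right) + \left(3 - 34\right)\right) \left(- 2 \left(-19 + 0\right)\right) = \left(\left(762 - 695\right) - 31\right) \left(\left(-2\right) \left(-19\right)\right) = \left(67 - 31\right) 38 = 36 \cdot 38 = 1368$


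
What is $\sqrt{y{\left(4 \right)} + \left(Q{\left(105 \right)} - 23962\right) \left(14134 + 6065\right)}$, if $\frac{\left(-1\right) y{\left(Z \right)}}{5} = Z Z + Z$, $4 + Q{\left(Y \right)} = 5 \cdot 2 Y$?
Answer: $8 i \sqrt{7232506} \approx 21515.0 i$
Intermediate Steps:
$Q{\left(Y \right)} = -4 + 10 Y$ ($Q{\left(Y \right)} = -4 + 5 \cdot 2 Y = -4 + 10 Y$)
$y{\left(Z \right)} = - 5 Z - 5 Z^{2}$ ($y{\left(Z \right)} = - 5 \left(Z Z + Z\right) = - 5 \left(Z^{2} + Z\right) = - 5 \left(Z + Z^{2}\right) = - 5 Z - 5 Z^{2}$)
$\sqrt{y{\left(4 \right)} + \left(Q{\left(105 \right)} - 23962\right) \left(14134 + 6065\right)} = \sqrt{\left(-5\right) 4 \left(1 + 4\right) + \left(\left(-4 + 10 \cdot 105\right) - 23962\right) \left(14134 + 6065\right)} = \sqrt{\left(-5\right) 4 \cdot 5 + \left(\left(-4 + 1050\right) - 23962\right) 20199} = \sqrt{-100 + \left(1046 - 23962\right) 20199} = \sqrt{-100 - 462880284} = \sqrt{-462880384} = 8 i \sqrt{7232506}$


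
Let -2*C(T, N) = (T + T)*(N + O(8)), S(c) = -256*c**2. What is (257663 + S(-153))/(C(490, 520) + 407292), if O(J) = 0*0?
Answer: -5735041/152492 ≈ -37.609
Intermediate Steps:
O(J) = 0
C(T, N) = -N*T (C(T, N) = -(T + T)*(N + 0)/2 = -2*T*N/2 = -N*T)
(257663 + S(-153))/(C(490, 520) + 407292) = (257663 - 256*(-153)**2)/(-1*520*490 + 407292) = (257663 - 256*23409)/(-254800 + 407292) = (257663 - 5992704)/152492 = -5735041*1/152492 = -5735041/152492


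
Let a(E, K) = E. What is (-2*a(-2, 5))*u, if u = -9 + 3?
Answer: -24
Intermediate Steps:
u = -6
(-2*a(-2, 5))*u = -2*(-2)*(-6) = 4*(-6) = -24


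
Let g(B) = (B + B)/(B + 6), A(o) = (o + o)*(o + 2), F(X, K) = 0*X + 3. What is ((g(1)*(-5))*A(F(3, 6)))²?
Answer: 90000/49 ≈ 1836.7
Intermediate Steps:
F(X, K) = 3 (F(X, K) = 0 + 3 = 3)
A(o) = 2*o*(2 + o) (A(o) = (2*o)*(2 + o) = 2*o*(2 + o))
g(B) = 2*B/(6 + B) (g(B) = (2*B)/(6 + B) = 2*B/(6 + B))
((g(1)*(-5))*A(F(3, 6)))² = (((2*1/(6 + 1))*(-5))*(2*3*(2 + 3)))² = (((2*1/7)*(-5))*(2*3*5))² = (((2*1*(⅐))*(-5))*30)² = (((2/7)*(-5))*30)² = (-10/7*30)² = (-300/7)² = 90000/49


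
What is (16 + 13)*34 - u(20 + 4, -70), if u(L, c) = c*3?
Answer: 1196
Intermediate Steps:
u(L, c) = 3*c
(16 + 13)*34 - u(20 + 4, -70) = (16 + 13)*34 - 3*(-70) = 29*34 - 1*(-210) = 986 + 210 = 1196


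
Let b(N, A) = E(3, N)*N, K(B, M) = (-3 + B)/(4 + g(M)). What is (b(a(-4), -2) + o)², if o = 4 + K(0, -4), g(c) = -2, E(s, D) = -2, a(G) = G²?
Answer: 3481/4 ≈ 870.25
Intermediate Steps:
K(B, M) = -3/2 + B/2 (K(B, M) = (-3 + B)/(4 - 2) = (-3 + B)/2 = (-3 + B)*(½) = -3/2 + B/2)
b(N, A) = -2*N
o = 5/2 (o = 4 + (-3/2 + (½)*0) = 4 + (-3/2 + 0) = 4 - 3/2 = 5/2 ≈ 2.5000)
(b(a(-4), -2) + o)² = (-2*(-4)² + 5/2)² = (-2*16 + 5/2)² = (-32 + 5/2)² = (-59/2)² = 3481/4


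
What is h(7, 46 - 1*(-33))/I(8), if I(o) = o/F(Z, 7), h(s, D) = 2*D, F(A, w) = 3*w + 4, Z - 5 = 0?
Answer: 1975/4 ≈ 493.75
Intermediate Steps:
Z = 5 (Z = 5 + 0 = 5)
F(A, w) = 4 + 3*w
I(o) = o/25 (I(o) = o/(4 + 3*7) = o/(4 + 21) = o/25)
h(7, 46 - 1*(-33))/I(8) = (2*(46 - 1*(-33)))/(((1/25)*8)) = (2*(46 + 33))/(8/25) = (2*79)*(25/8) = 158*(25/8) = 1975/4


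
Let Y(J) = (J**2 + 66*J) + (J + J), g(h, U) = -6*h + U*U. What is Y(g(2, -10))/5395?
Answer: 1056/415 ≈ 2.5446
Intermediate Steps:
g(h, U) = U**2 - 6*h (g(h, U) = -6*h + U**2 = U**2 - 6*h)
Y(J) = J**2 + 68*J (Y(J) = (J**2 + 66*J) + 2*J = J**2 + 68*J)
Y(g(2, -10))/5395 = (((-10)**2 - 6*2)*(68 + ((-10)**2 - 6*2)))/5395 = ((100 - 12)*(68 + (100 - 12)))*(1/5395) = (88*(68 + 88))*(1/5395) = (88*156)*(1/5395) = 13728*(1/5395) = 1056/415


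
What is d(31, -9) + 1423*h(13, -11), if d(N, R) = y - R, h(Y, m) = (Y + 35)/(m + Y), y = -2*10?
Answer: 34141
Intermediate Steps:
y = -20
h(Y, m) = (35 + Y)/(Y + m)
d(N, R) = -20 - R
d(31, -9) + 1423*h(13, -11) = (-20 - 1*(-9)) + 1423*((35 + 13)/(13 - 11)) = (-20 + 9) + 1423*(48/2) = -11 + 1423*((½)*48) = -11 + 1423*24 = -11 + 34152 = 34141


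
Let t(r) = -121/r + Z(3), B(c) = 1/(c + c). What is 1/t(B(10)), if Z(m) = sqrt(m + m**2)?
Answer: -605/1464097 - sqrt(3)/2928194 ≈ -0.00041382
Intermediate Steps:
B(c) = 1/(2*c)
t(r) = -121/r + 2*sqrt(3) (t(r) = -121/r + sqrt(3*(1 + 3)) = -121/r + sqrt(3*4) = -121/r + sqrt(12) = -121/r + 2*sqrt(3))
1/t(B(10)) = 1/(-121/((1/2)/10) + 2*sqrt(3)) = 1/(-121/((1/2)*(1/10)) + 2*sqrt(3)) = 1/(-121/1/20 + 2*sqrt(3)) = 1/(-121*20 + 2*sqrt(3)) = 1/(-2420 + 2*sqrt(3))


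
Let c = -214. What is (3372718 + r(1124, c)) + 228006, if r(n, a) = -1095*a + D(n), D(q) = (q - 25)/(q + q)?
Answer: 8621202491/2248 ≈ 3.8351e+6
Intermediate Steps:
D(q) = (-25 + q)/(2*q) (D(q) = (-25 + q)/((2*q)) = (-25 + q)*(1/(2*q)) = (-25 + q)/(2*q))
r(n, a) = -1095*a + (-25 + n)/(2*n)
(3372718 + r(1124, c)) + 228006 = (3372718 + (½)*(-25 + 1124 - 2190*(-214)*1124)/1124) + 228006 = (3372718 + (½)*(1/1124)*(-25 + 1124 + 526773840)) + 228006 = (3372718 + (½)*(1/1124)*526774939) + 228006 = (3372718 + 526774939/2248) + 228006 = 8108645003/2248 + 228006 = 8621202491/2248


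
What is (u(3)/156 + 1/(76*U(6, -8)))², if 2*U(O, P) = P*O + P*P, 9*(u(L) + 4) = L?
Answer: 2418025/5060330496 ≈ 0.00047784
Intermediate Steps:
u(L) = -4 + L/9
U(O, P) = P²/2 + O*P/2 (U(O, P) = (P*O + P*P)/2 = (O*P + P²)/2 = (P² + O*P)/2 = P²/2 + O*P/2)
(u(3)/156 + 1/(76*U(6, -8)))² = ((-4 + (⅑)*3)/156 + 1/(76*(((½)*(-8)*(6 - 8)))))² = ((-4 + ⅓)*(1/156) + 1/(76*(((½)*(-8)*(-2)))))² = (-11/3*1/156 + (1/76)/8)² = (-11/468 + (1/76)*(⅛))² = (-11/468 + 1/608)² = (-1555/71136)² = 2418025/5060330496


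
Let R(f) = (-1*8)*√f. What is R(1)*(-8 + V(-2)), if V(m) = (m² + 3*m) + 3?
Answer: 56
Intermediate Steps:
R(f) = -8*√f
V(m) = 3 + m² + 3*m
R(1)*(-8 + V(-2)) = (-8*√1)*(-8 + (3 + (-2)² + 3*(-2))) = (-8*1)*(-8 + (3 + 4 - 6)) = -8*(-8 + 1) = -8*(-7) = 56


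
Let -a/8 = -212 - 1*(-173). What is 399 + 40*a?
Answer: 12879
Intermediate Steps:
a = 312 (a = -8*(-212 - 1*(-173)) = -8*(-212 + 173) = -8*(-39) = 312)
399 + 40*a = 399 + 40*312 = 399 + 12480 = 12879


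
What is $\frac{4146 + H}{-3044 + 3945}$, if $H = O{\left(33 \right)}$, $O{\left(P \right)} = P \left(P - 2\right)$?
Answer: $\frac{5169}{901} \approx 5.737$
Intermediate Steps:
$O{\left(P \right)} = P \left(-2 + P\right)$
$H = 1023$ ($H = 33 \left(-2 + 33\right) = 33 \cdot 31 = 1023$)
$\frac{4146 + H}{-3044 + 3945} = \frac{4146 + 1023}{-3044 + 3945} = \frac{5169}{901}$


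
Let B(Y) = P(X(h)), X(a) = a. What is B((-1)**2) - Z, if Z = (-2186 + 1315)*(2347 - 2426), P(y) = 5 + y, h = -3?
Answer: -68807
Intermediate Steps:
Z = 68809 (Z = -871*(-79) = 68809)
B(Y) = 2 (B(Y) = 5 - 3 = 2)
B((-1)**2) - Z = 2 - 1*68809 = 2 - 68809 = -68807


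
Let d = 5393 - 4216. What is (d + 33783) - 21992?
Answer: 12968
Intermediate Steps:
d = 1177
(d + 33783) - 21992 = (1177 + 33783) - 21992 = 34960 - 21992 = 12968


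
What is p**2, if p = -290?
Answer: 84100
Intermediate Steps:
p**2 = (-290)**2 = 84100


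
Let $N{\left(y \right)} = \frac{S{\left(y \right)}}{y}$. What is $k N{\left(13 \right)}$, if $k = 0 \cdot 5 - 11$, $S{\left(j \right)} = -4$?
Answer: $\frac{44}{13} \approx 3.3846$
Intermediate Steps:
$k = -11$ ($k = 0 - 11 = -11$)
$N{\left(y \right)} = - \frac{4}{y}$
$k N{\left(13 \right)} = - 11 \left(- \frac{4}{13}\right) = - 11 \left(\left(-4\right) \frac{1}{13}\right) = \left(-11\right) \left(- \frac{4}{13}\right) = \frac{44}{13}$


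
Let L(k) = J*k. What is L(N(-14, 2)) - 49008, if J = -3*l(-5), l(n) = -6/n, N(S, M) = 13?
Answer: -245274/5 ≈ -49055.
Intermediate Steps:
J = -18/5 (J = -(-18)/(-5) = -(-18)*(-1)/5 = -3*6/5 = -18/5 ≈ -3.6000)
L(k) = -18*k/5
L(N(-14, 2)) - 49008 = -18/5*13 - 49008 = -234/5 - 49008 = -245274/5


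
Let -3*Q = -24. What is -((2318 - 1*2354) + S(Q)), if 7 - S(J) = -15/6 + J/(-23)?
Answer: 1203/46 ≈ 26.152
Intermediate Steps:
Q = 8 (Q = -⅓*(-24) = 8)
S(J) = 19/2 + J/23 (S(J) = 7 - (-15/6 + J/(-23)) = 7 - (-15*⅙ + J*(-1/23)) = 7 - (-5/2 - J/23) = 7 + (5/2 + J/23) = 19/2 + J/23)
-((2318 - 1*2354) + S(Q)) = -((2318 - 1*2354) + (19/2 + (1/23)*8)) = -((2318 - 2354) + (19/2 + 8/23)) = -(-36 + 453/46) = -1*(-1203/46) = 1203/46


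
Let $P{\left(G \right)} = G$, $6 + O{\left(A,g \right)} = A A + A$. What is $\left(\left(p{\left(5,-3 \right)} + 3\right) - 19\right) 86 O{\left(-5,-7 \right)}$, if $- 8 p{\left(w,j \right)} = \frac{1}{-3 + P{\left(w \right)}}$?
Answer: $- \frac{77357}{4} \approx -19339.0$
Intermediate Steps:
$O{\left(A,g \right)} = -6 + A + A^{2}$ ($O{\left(A,g \right)} = -6 + \left(A A + A\right) = -6 + \left(A^{2} + A\right) = -6 + \left(A + A^{2}\right) = -6 + A + A^{2}$)
$p{\left(w,j \right)} = - \frac{1}{8 \left(-3 + w\right)}$
$\left(\left(p{\left(5,-3 \right)} + 3\right) - 19\right) 86 O{\left(-5,-7 \right)} = \left(\left(- \frac{1}{-24 + 8 \cdot 5} + 3\right) - 19\right) 86 \left(-6 - 5 + \left(-5\right)^{2}\right) = \left(\left(- \frac{1}{-24 + 40} + 3\right) - 19\right) 86 \left(-6 - 5 + 25\right) = \left(\left(- \frac{1}{16} + 3\right) - 19\right) 86 \cdot 14 = \left(\frac{47}{16} - 19\right) 86 \cdot 14 = \left(- \frac{257}{16}\right) 86 \cdot 14 = \left(- \frac{11051}{8}\right) 14 = - \frac{77357}{4}$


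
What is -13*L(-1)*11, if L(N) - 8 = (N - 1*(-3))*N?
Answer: -858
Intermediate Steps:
L(N) = 8 + N*(3 + N) (L(N) = 8 + (N - 1*(-3))*N = 8 + (N + 3)*N = 8 + (3 + N)*N = 8 + N*(3 + N))
-13*L(-1)*11 = -13*(8 + (-1)**2 + 3*(-1))*11 = -13*(8 + 1 - 3)*11 = -13*6*11 = -78*11 = -858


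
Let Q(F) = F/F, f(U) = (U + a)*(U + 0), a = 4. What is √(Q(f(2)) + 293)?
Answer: 7*√6 ≈ 17.146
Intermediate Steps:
f(U) = U*(4 + U) (f(U) = (U + 4)*(U + 0) = (4 + U)*U = U*(4 + U))
Q(F) = 1
√(Q(f(2)) + 293) = √(1 + 293) = √294 = 7*√6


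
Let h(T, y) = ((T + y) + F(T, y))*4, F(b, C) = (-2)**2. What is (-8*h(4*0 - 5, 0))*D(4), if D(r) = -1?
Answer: -32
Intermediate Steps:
F(b, C) = 4
h(T, y) = 16 + 4*T + 4*y (h(T, y) = ((T + y) + 4)*4 = (4 + T + y)*4 = 16 + 4*T + 4*y)
(-8*h(4*0 - 5, 0))*D(4) = -8*(16 + 4*(4*0 - 5) + 4*0)*(-1) = -8*(16 + 4*(0 - 5) + 0)*(-1) = -8*(16 + 4*(-5) + 0)*(-1) = -8*(16 - 20 + 0)*(-1) = -8*(-4)*(-1) = 32*(-1) = -32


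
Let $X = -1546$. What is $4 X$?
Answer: $-6184$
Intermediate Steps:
$4 X = 4 \left(-1546\right) = -6184$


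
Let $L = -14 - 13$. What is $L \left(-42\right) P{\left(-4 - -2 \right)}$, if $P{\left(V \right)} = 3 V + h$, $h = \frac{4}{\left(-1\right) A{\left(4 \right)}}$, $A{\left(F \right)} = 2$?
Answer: $-9072$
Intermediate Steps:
$h = -2$ ($h = \frac{4}{\left(-1\right) 2} = \frac{4}{-2} = 4 \left(- \frac{1}{2}\right) = -2$)
$P{\left(V \right)} = -2 + 3 V$ ($P{\left(V \right)} = 3 V - 2 = -2 + 3 V$)
$L = -27$ ($L = -14 - 13 = -27$)
$L \left(-42\right) P{\left(-4 - -2 \right)} = \left(-27\right) \left(-42\right) \left(-2 + 3 \left(-4 - -2\right)\right) = 1134 \left(-2 + 3 \left(-4 + 2\right)\right) = 1134 \left(-2 + 3 \left(-2\right)\right) = 1134 \left(-2 - 6\right) = 1134 \left(-8\right) = -9072$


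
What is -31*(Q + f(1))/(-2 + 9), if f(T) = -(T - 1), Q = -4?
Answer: 124/7 ≈ 17.714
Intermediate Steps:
f(T) = 1 - T (f(T) = -(-1 + T) = 1 - T)
-31*(Q + f(1))/(-2 + 9) = -31*(-4 + (1 - 1*1))/(-2 + 9) = -31*(-4 + (1 - 1))/7 = -31*(-4 + 0)/7 = -(-124)/7 = -31*(-4/7) = 124/7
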